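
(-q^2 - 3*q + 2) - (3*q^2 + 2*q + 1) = -4*q^2 - 5*q + 1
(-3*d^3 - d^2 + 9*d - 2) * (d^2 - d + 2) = -3*d^5 + 2*d^4 + 4*d^3 - 13*d^2 + 20*d - 4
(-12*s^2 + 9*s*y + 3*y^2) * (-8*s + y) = 96*s^3 - 84*s^2*y - 15*s*y^2 + 3*y^3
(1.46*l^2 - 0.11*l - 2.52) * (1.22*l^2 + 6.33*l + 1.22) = 1.7812*l^4 + 9.1076*l^3 - 1.9895*l^2 - 16.0858*l - 3.0744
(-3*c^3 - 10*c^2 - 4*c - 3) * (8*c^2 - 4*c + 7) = -24*c^5 - 68*c^4 - 13*c^3 - 78*c^2 - 16*c - 21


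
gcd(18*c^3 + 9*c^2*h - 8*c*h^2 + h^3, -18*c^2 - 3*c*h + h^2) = 6*c - h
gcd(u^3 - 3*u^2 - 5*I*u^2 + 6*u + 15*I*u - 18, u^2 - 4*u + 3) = u - 3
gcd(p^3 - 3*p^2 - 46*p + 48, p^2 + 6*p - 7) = p - 1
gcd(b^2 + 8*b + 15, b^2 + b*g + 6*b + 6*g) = 1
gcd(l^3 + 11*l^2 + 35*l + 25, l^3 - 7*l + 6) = 1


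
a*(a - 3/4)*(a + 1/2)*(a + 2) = a^4 + 7*a^3/4 - 7*a^2/8 - 3*a/4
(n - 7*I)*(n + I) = n^2 - 6*I*n + 7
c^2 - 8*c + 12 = (c - 6)*(c - 2)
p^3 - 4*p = p*(p - 2)*(p + 2)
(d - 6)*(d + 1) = d^2 - 5*d - 6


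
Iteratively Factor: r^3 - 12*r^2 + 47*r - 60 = (r - 4)*(r^2 - 8*r + 15) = (r - 4)*(r - 3)*(r - 5)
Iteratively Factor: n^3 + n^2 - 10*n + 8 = (n + 4)*(n^2 - 3*n + 2) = (n - 1)*(n + 4)*(n - 2)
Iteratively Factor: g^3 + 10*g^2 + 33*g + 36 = (g + 4)*(g^2 + 6*g + 9) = (g + 3)*(g + 4)*(g + 3)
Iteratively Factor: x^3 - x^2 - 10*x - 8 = (x - 4)*(x^2 + 3*x + 2) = (x - 4)*(x + 2)*(x + 1)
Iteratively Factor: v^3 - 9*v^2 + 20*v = (v - 4)*(v^2 - 5*v) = v*(v - 4)*(v - 5)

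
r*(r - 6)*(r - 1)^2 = r^4 - 8*r^3 + 13*r^2 - 6*r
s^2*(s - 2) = s^3 - 2*s^2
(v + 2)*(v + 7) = v^2 + 9*v + 14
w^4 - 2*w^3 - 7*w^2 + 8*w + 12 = (w - 3)*(w - 2)*(w + 1)*(w + 2)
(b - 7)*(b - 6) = b^2 - 13*b + 42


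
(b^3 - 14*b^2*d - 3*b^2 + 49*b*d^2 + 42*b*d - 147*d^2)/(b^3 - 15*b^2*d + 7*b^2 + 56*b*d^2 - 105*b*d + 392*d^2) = (b^2 - 7*b*d - 3*b + 21*d)/(b^2 - 8*b*d + 7*b - 56*d)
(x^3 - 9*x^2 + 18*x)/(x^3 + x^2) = (x^2 - 9*x + 18)/(x*(x + 1))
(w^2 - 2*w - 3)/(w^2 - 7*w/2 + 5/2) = 2*(w^2 - 2*w - 3)/(2*w^2 - 7*w + 5)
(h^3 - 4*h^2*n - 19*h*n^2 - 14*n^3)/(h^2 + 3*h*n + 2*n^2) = h - 7*n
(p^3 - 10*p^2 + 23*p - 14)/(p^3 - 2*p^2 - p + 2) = (p - 7)/(p + 1)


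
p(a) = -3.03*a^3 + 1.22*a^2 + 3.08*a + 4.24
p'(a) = -9.09*a^2 + 2.44*a + 3.08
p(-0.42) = 3.39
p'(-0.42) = 0.45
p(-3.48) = 135.99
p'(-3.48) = -115.49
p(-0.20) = 3.70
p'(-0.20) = 2.23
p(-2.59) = 57.09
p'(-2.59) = -64.22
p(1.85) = -5.07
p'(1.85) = -23.52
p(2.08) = -11.34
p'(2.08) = -31.17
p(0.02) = 4.30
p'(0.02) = 3.13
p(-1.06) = 5.95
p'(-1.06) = -9.72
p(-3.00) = 87.79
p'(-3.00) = -86.05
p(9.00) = -2078.09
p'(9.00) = -711.25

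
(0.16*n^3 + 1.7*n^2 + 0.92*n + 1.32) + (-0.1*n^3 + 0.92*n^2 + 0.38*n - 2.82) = 0.06*n^3 + 2.62*n^2 + 1.3*n - 1.5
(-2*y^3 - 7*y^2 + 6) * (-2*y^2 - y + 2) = 4*y^5 + 16*y^4 + 3*y^3 - 26*y^2 - 6*y + 12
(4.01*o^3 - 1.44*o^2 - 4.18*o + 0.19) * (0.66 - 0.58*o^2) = -2.3258*o^5 + 0.8352*o^4 + 5.071*o^3 - 1.0606*o^2 - 2.7588*o + 0.1254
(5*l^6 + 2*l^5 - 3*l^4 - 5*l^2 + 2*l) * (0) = 0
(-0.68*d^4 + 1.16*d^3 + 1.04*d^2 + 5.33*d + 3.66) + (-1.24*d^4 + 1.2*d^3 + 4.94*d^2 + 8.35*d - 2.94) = -1.92*d^4 + 2.36*d^3 + 5.98*d^2 + 13.68*d + 0.72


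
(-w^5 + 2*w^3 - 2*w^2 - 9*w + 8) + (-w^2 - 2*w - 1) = -w^5 + 2*w^3 - 3*w^2 - 11*w + 7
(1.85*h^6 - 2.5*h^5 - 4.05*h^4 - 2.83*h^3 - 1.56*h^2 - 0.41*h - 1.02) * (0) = 0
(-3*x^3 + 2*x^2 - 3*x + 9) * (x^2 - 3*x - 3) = -3*x^5 + 11*x^4 + 12*x^2 - 18*x - 27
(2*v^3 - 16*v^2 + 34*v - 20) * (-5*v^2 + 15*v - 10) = -10*v^5 + 110*v^4 - 430*v^3 + 770*v^2 - 640*v + 200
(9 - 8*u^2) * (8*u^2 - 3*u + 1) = -64*u^4 + 24*u^3 + 64*u^2 - 27*u + 9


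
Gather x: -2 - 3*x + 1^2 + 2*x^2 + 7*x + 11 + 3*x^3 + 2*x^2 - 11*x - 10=3*x^3 + 4*x^2 - 7*x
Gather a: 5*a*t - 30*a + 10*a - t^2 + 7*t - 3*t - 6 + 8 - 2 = a*(5*t - 20) - t^2 + 4*t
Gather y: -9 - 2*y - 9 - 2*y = -4*y - 18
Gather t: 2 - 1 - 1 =0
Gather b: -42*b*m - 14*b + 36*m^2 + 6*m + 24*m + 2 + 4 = b*(-42*m - 14) + 36*m^2 + 30*m + 6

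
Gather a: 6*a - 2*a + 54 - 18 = 4*a + 36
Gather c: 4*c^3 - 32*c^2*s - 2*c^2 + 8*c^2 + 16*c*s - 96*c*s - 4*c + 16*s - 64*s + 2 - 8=4*c^3 + c^2*(6 - 32*s) + c*(-80*s - 4) - 48*s - 6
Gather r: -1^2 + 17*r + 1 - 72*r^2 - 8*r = -72*r^2 + 9*r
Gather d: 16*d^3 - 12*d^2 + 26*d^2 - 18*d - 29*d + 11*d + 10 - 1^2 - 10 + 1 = 16*d^3 + 14*d^2 - 36*d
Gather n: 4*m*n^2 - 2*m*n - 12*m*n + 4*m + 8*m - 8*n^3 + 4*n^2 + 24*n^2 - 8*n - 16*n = 12*m - 8*n^3 + n^2*(4*m + 28) + n*(-14*m - 24)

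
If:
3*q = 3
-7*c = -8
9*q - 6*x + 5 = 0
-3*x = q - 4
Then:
No Solution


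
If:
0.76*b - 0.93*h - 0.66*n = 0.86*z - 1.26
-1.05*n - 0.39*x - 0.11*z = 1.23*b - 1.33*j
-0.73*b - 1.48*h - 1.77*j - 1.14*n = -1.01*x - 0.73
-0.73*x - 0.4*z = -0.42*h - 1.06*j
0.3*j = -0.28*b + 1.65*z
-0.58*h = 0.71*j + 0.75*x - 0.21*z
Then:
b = -1.40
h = -1.54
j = 0.83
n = 2.57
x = 0.37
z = -0.09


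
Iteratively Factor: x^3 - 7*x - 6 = (x + 1)*(x^2 - x - 6) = (x - 3)*(x + 1)*(x + 2)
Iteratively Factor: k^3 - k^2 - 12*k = (k - 4)*(k^2 + 3*k) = k*(k - 4)*(k + 3)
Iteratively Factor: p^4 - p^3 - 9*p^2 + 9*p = (p - 1)*(p^3 - 9*p) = (p - 3)*(p - 1)*(p^2 + 3*p) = p*(p - 3)*(p - 1)*(p + 3)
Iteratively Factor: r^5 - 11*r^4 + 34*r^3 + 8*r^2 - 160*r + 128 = (r - 4)*(r^4 - 7*r^3 + 6*r^2 + 32*r - 32) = (r - 4)*(r + 2)*(r^3 - 9*r^2 + 24*r - 16) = (r - 4)^2*(r + 2)*(r^2 - 5*r + 4) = (r - 4)^2*(r - 1)*(r + 2)*(r - 4)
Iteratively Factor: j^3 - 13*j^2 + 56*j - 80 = (j - 4)*(j^2 - 9*j + 20) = (j - 5)*(j - 4)*(j - 4)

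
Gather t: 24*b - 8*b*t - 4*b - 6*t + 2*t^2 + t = 20*b + 2*t^2 + t*(-8*b - 5)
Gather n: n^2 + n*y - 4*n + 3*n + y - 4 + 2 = n^2 + n*(y - 1) + y - 2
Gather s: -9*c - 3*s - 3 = -9*c - 3*s - 3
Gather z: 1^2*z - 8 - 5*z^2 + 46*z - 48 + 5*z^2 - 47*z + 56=0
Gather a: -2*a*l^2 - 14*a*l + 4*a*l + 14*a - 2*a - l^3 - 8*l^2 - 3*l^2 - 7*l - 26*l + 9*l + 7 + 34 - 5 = a*(-2*l^2 - 10*l + 12) - l^3 - 11*l^2 - 24*l + 36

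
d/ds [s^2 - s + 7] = 2*s - 1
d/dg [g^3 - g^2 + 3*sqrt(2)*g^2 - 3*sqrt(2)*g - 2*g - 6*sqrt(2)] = 3*g^2 - 2*g + 6*sqrt(2)*g - 3*sqrt(2) - 2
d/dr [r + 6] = 1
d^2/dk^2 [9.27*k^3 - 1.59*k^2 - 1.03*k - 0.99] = 55.62*k - 3.18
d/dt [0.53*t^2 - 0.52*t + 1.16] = 1.06*t - 0.52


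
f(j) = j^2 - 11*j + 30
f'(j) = 2*j - 11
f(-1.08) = 43.05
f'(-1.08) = -13.16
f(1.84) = 13.15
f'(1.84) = -7.32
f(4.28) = 1.24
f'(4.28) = -2.44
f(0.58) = 23.96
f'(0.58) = -9.84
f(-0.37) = 34.21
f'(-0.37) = -11.74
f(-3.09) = 73.54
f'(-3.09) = -17.18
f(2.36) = 9.61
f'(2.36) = -6.28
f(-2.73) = 67.48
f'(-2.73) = -16.46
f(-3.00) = 72.00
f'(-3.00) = -17.00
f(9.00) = 12.00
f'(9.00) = 7.00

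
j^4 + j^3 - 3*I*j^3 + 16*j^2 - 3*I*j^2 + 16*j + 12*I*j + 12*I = (j - 6*I)*(j + 2*I)*(-I*j + 1)*(I*j + I)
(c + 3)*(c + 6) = c^2 + 9*c + 18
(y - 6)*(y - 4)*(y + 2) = y^3 - 8*y^2 + 4*y + 48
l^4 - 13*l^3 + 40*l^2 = l^2*(l - 8)*(l - 5)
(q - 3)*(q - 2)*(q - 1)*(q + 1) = q^4 - 5*q^3 + 5*q^2 + 5*q - 6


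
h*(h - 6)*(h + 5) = h^3 - h^2 - 30*h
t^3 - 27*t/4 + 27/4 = (t - 3/2)^2*(t + 3)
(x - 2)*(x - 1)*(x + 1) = x^3 - 2*x^2 - x + 2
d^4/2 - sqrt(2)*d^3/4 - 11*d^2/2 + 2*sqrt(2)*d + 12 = (d/2 + sqrt(2))*(d - 2*sqrt(2))*(d - 3*sqrt(2)/2)*(d + sqrt(2))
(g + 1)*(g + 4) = g^2 + 5*g + 4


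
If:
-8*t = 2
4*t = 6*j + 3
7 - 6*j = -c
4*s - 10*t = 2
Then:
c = -11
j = -2/3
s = -1/8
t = -1/4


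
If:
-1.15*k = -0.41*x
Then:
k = 0.356521739130435*x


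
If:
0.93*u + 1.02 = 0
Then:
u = -1.10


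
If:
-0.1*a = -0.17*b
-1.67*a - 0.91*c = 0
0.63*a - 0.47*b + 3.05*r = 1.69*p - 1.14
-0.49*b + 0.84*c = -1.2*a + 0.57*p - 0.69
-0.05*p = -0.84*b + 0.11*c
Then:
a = 0.08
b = 0.05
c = -0.15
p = 1.12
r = 0.24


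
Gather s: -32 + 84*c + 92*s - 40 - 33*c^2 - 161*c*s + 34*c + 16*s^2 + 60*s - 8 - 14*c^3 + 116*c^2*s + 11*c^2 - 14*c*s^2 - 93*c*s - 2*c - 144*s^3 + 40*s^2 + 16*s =-14*c^3 - 22*c^2 + 116*c - 144*s^3 + s^2*(56 - 14*c) + s*(116*c^2 - 254*c + 168) - 80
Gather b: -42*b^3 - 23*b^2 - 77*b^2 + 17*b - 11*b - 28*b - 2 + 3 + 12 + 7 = -42*b^3 - 100*b^2 - 22*b + 20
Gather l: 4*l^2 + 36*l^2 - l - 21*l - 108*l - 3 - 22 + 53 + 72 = 40*l^2 - 130*l + 100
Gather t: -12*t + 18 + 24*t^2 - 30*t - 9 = 24*t^2 - 42*t + 9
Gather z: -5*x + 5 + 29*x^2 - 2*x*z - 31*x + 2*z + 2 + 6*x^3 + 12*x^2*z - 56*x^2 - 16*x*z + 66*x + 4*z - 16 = 6*x^3 - 27*x^2 + 30*x + z*(12*x^2 - 18*x + 6) - 9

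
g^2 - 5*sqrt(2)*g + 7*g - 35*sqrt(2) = (g + 7)*(g - 5*sqrt(2))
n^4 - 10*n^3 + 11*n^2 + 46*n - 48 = (n - 8)*(n - 3)*(n - 1)*(n + 2)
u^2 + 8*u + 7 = (u + 1)*(u + 7)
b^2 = b^2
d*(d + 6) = d^2 + 6*d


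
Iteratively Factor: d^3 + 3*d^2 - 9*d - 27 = (d + 3)*(d^2 - 9) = (d + 3)^2*(d - 3)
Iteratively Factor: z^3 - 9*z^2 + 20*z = (z - 5)*(z^2 - 4*z) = (z - 5)*(z - 4)*(z)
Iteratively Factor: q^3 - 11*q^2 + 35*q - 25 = (q - 5)*(q^2 - 6*q + 5) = (q - 5)*(q - 1)*(q - 5)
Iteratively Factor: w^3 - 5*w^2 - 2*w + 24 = (w - 3)*(w^2 - 2*w - 8) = (w - 4)*(w - 3)*(w + 2)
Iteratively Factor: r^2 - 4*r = (r)*(r - 4)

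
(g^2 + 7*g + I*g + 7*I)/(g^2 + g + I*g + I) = (g + 7)/(g + 1)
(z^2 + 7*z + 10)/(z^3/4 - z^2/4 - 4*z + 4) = 4*(z^2 + 7*z + 10)/(z^3 - z^2 - 16*z + 16)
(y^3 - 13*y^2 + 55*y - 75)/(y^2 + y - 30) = (y^2 - 8*y + 15)/(y + 6)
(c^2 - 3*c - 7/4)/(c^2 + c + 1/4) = (2*c - 7)/(2*c + 1)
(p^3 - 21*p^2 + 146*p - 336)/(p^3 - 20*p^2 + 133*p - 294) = (p - 8)/(p - 7)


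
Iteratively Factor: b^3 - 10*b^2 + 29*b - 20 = (b - 1)*(b^2 - 9*b + 20) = (b - 4)*(b - 1)*(b - 5)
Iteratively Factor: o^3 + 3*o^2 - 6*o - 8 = (o + 4)*(o^2 - o - 2) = (o - 2)*(o + 4)*(o + 1)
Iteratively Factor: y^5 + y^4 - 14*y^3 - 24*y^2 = (y + 2)*(y^4 - y^3 - 12*y^2) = y*(y + 2)*(y^3 - y^2 - 12*y) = y^2*(y + 2)*(y^2 - y - 12) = y^2*(y - 4)*(y + 2)*(y + 3)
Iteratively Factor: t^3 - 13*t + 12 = (t + 4)*(t^2 - 4*t + 3) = (t - 1)*(t + 4)*(t - 3)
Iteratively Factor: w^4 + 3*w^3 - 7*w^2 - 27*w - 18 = (w + 1)*(w^3 + 2*w^2 - 9*w - 18) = (w + 1)*(w + 2)*(w^2 - 9) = (w + 1)*(w + 2)*(w + 3)*(w - 3)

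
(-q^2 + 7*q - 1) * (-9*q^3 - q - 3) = 9*q^5 - 63*q^4 + 10*q^3 - 4*q^2 - 20*q + 3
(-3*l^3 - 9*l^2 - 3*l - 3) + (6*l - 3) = -3*l^3 - 9*l^2 + 3*l - 6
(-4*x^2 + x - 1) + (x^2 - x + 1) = -3*x^2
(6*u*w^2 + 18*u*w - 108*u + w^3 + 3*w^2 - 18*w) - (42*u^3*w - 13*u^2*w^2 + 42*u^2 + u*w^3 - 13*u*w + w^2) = -42*u^3*w + 13*u^2*w^2 - 42*u^2 - u*w^3 + 6*u*w^2 + 31*u*w - 108*u + w^3 + 2*w^2 - 18*w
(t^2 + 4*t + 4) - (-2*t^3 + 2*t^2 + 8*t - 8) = 2*t^3 - t^2 - 4*t + 12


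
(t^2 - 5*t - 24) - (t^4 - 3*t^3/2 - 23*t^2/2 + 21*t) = -t^4 + 3*t^3/2 + 25*t^2/2 - 26*t - 24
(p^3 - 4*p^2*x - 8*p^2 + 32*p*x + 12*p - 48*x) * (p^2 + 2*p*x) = p^5 - 2*p^4*x - 8*p^4 - 8*p^3*x^2 + 16*p^3*x + 12*p^3 + 64*p^2*x^2 - 24*p^2*x - 96*p*x^2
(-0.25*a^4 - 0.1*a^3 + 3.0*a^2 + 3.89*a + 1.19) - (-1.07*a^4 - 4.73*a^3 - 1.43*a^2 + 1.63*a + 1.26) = 0.82*a^4 + 4.63*a^3 + 4.43*a^2 + 2.26*a - 0.0700000000000001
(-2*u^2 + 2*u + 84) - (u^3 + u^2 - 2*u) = -u^3 - 3*u^2 + 4*u + 84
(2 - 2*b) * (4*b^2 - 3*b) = -8*b^3 + 14*b^2 - 6*b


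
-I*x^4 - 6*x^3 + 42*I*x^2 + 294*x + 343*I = (x - 7)*(x + 7)*(x - 7*I)*(-I*x + 1)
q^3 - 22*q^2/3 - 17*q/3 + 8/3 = (q - 8)*(q - 1/3)*(q + 1)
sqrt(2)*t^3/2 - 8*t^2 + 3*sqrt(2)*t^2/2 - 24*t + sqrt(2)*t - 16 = (t + 2)*(t - 8*sqrt(2))*(sqrt(2)*t/2 + sqrt(2)/2)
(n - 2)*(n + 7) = n^2 + 5*n - 14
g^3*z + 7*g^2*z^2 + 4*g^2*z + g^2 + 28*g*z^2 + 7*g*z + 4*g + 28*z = (g + 4)*(g + 7*z)*(g*z + 1)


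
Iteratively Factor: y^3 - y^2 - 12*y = (y + 3)*(y^2 - 4*y) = (y - 4)*(y + 3)*(y)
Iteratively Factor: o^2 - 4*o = (o - 4)*(o)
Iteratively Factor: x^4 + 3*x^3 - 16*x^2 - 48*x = (x + 4)*(x^3 - x^2 - 12*x) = (x - 4)*(x + 4)*(x^2 + 3*x) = x*(x - 4)*(x + 4)*(x + 3)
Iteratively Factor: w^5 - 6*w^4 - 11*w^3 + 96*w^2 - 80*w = (w - 4)*(w^4 - 2*w^3 - 19*w^2 + 20*w) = w*(w - 4)*(w^3 - 2*w^2 - 19*w + 20) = w*(w - 4)*(w + 4)*(w^2 - 6*w + 5) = w*(w - 4)*(w - 1)*(w + 4)*(w - 5)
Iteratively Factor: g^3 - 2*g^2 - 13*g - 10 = (g + 2)*(g^2 - 4*g - 5) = (g - 5)*(g + 2)*(g + 1)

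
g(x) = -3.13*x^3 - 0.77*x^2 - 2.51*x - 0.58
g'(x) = -9.39*x^2 - 1.54*x - 2.51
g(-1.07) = 5.06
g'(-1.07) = -11.61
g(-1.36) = 9.28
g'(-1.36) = -17.78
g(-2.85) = 72.78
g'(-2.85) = -74.39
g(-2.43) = 45.88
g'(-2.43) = -54.21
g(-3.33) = 114.82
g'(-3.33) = -101.51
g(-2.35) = 41.69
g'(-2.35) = -50.75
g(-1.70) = 16.84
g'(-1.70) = -27.03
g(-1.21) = 6.87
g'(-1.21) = -14.39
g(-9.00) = 2241.41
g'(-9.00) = -749.24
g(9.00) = -2367.31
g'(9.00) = -776.96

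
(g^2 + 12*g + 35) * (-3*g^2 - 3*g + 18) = -3*g^4 - 39*g^3 - 123*g^2 + 111*g + 630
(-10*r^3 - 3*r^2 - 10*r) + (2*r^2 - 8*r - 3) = -10*r^3 - r^2 - 18*r - 3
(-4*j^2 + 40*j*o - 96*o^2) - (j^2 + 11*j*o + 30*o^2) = -5*j^2 + 29*j*o - 126*o^2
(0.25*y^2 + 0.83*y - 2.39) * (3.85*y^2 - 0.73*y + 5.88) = 0.9625*y^4 + 3.013*y^3 - 8.3374*y^2 + 6.6251*y - 14.0532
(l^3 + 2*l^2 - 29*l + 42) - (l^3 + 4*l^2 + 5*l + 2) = -2*l^2 - 34*l + 40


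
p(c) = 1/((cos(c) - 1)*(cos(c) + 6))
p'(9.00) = 0.01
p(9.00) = -0.10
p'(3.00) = 0.00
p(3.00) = -0.10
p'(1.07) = 0.46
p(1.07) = -0.30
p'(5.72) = -3.20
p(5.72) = -0.95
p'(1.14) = 0.38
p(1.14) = -0.27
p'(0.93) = 0.71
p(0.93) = -0.38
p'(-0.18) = -97.98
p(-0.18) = -8.86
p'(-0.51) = -4.31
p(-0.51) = -1.14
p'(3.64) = -0.02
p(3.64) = -0.10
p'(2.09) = 0.05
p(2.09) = -0.12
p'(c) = sin(c)/((cos(c) - 1)*(cos(c) + 6)^2) + sin(c)/((cos(c) - 1)^2*(cos(c) + 6))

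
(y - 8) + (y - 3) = 2*y - 11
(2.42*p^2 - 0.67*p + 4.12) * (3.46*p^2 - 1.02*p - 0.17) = 8.3732*p^4 - 4.7866*p^3 + 14.5272*p^2 - 4.0885*p - 0.7004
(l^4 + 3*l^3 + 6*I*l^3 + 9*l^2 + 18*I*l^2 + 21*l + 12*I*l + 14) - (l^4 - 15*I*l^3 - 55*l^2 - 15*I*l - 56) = 3*l^3 + 21*I*l^3 + 64*l^2 + 18*I*l^2 + 21*l + 27*I*l + 70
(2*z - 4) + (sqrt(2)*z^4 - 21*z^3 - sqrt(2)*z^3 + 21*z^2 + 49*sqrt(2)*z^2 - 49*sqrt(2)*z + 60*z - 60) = sqrt(2)*z^4 - 21*z^3 - sqrt(2)*z^3 + 21*z^2 + 49*sqrt(2)*z^2 - 49*sqrt(2)*z + 62*z - 64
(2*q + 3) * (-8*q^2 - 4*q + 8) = -16*q^3 - 32*q^2 + 4*q + 24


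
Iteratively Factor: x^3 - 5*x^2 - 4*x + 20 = (x - 2)*(x^2 - 3*x - 10) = (x - 2)*(x + 2)*(x - 5)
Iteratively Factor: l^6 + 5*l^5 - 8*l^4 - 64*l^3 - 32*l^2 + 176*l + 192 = (l - 2)*(l^5 + 7*l^4 + 6*l^3 - 52*l^2 - 136*l - 96) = (l - 2)*(l + 2)*(l^4 + 5*l^3 - 4*l^2 - 44*l - 48) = (l - 2)*(l + 2)*(l + 4)*(l^3 + l^2 - 8*l - 12) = (l - 2)*(l + 2)^2*(l + 4)*(l^2 - l - 6) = (l - 3)*(l - 2)*(l + 2)^2*(l + 4)*(l + 2)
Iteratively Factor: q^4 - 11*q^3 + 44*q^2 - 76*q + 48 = (q - 3)*(q^3 - 8*q^2 + 20*q - 16) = (q - 3)*(q - 2)*(q^2 - 6*q + 8) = (q - 3)*(q - 2)^2*(q - 4)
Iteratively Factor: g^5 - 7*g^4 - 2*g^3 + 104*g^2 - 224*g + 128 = (g - 1)*(g^4 - 6*g^3 - 8*g^2 + 96*g - 128) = (g - 2)*(g - 1)*(g^3 - 4*g^2 - 16*g + 64) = (g - 2)*(g - 1)*(g + 4)*(g^2 - 8*g + 16) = (g - 4)*(g - 2)*(g - 1)*(g + 4)*(g - 4)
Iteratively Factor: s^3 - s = (s)*(s^2 - 1) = s*(s + 1)*(s - 1)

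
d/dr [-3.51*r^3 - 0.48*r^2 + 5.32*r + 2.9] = -10.53*r^2 - 0.96*r + 5.32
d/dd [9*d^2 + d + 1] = 18*d + 1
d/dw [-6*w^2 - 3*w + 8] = -12*w - 3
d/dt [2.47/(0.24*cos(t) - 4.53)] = 0.5928*sin(t)/(0.24*cos(t) - 4.53)^2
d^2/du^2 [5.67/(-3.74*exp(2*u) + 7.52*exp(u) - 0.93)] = (-5.67*(7.48*exp(u) - 7.52)*(14.96*exp(u) - 15.04)*exp(u) + (84.8232*exp(u) - 42.6384)*(3.74*exp(2*u) - 7.52*exp(u) + 0.93))*exp(u)/(3.74*exp(2*u) - 7.52*exp(u) + 0.93)^3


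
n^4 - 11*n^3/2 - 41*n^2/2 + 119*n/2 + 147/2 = (n - 7)*(n - 3)*(n + 1)*(n + 7/2)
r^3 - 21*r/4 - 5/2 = (r - 5/2)*(r + 1/2)*(r + 2)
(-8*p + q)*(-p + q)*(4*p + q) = 32*p^3 - 28*p^2*q - 5*p*q^2 + q^3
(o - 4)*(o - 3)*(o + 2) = o^3 - 5*o^2 - 2*o + 24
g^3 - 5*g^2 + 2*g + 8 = (g - 4)*(g - 2)*(g + 1)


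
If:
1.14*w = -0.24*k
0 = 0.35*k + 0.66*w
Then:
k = 0.00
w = 0.00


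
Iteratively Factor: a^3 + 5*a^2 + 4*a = (a)*(a^2 + 5*a + 4) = a*(a + 4)*(a + 1)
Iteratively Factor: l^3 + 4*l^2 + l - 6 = (l + 3)*(l^2 + l - 2) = (l - 1)*(l + 3)*(l + 2)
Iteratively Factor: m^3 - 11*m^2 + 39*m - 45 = (m - 3)*(m^2 - 8*m + 15) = (m - 5)*(m - 3)*(m - 3)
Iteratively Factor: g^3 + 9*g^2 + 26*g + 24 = (g + 3)*(g^2 + 6*g + 8) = (g + 2)*(g + 3)*(g + 4)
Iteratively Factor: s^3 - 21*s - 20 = (s + 4)*(s^2 - 4*s - 5) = (s + 1)*(s + 4)*(s - 5)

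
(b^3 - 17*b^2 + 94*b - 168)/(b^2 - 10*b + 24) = b - 7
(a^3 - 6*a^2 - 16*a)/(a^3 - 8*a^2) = (a + 2)/a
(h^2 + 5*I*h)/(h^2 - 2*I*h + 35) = h/(h - 7*I)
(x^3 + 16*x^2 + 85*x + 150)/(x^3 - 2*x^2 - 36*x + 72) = (x^2 + 10*x + 25)/(x^2 - 8*x + 12)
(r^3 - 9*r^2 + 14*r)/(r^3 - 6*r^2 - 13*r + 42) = r/(r + 3)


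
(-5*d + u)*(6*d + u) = -30*d^2 + d*u + u^2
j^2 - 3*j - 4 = (j - 4)*(j + 1)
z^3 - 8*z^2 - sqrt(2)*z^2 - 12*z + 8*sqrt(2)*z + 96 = (z - 8)*(z - 3*sqrt(2))*(z + 2*sqrt(2))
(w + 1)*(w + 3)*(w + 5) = w^3 + 9*w^2 + 23*w + 15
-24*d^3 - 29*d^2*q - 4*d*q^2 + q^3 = (-8*d + q)*(d + q)*(3*d + q)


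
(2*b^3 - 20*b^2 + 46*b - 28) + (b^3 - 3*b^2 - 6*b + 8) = 3*b^3 - 23*b^2 + 40*b - 20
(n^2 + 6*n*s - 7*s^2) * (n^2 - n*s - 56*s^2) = n^4 + 5*n^3*s - 69*n^2*s^2 - 329*n*s^3 + 392*s^4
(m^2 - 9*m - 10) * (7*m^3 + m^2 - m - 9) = 7*m^5 - 62*m^4 - 80*m^3 - 10*m^2 + 91*m + 90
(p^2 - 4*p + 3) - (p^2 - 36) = 39 - 4*p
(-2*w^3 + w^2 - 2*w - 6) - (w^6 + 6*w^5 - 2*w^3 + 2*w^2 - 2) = -w^6 - 6*w^5 - w^2 - 2*w - 4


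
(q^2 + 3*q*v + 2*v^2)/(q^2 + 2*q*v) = (q + v)/q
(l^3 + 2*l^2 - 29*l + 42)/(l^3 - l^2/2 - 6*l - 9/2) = 2*(l^2 + 5*l - 14)/(2*l^2 + 5*l + 3)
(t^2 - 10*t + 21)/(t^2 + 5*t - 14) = (t^2 - 10*t + 21)/(t^2 + 5*t - 14)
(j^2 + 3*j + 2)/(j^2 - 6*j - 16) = (j + 1)/(j - 8)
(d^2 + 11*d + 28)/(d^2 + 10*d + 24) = (d + 7)/(d + 6)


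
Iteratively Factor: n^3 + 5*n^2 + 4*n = (n + 4)*(n^2 + n) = n*(n + 4)*(n + 1)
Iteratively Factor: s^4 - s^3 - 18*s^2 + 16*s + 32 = (s - 2)*(s^3 + s^2 - 16*s - 16) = (s - 2)*(s + 4)*(s^2 - 3*s - 4) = (s - 2)*(s + 1)*(s + 4)*(s - 4)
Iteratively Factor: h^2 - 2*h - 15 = (h + 3)*(h - 5)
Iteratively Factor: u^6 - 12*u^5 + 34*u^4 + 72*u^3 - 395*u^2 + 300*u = (u - 1)*(u^5 - 11*u^4 + 23*u^3 + 95*u^2 - 300*u) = (u - 5)*(u - 1)*(u^4 - 6*u^3 - 7*u^2 + 60*u) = (u - 5)*(u - 4)*(u - 1)*(u^3 - 2*u^2 - 15*u) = u*(u - 5)*(u - 4)*(u - 1)*(u^2 - 2*u - 15) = u*(u - 5)^2*(u - 4)*(u - 1)*(u + 3)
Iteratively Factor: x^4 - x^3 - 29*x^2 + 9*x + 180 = (x + 3)*(x^3 - 4*x^2 - 17*x + 60) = (x + 3)*(x + 4)*(x^2 - 8*x + 15) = (x - 5)*(x + 3)*(x + 4)*(x - 3)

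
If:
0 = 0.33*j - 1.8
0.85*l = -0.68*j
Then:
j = 5.45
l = -4.36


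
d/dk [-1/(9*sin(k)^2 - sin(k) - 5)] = (18*sin(k) - 1)*cos(k)/(-9*sin(k)^2 + sin(k) + 5)^2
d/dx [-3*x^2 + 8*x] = 8 - 6*x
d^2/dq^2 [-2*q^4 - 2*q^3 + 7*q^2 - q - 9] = -24*q^2 - 12*q + 14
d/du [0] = 0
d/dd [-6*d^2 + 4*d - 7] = 4 - 12*d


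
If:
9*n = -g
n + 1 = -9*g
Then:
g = -9/80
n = 1/80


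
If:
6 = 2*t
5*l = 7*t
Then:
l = 21/5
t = 3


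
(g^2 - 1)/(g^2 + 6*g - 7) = (g + 1)/(g + 7)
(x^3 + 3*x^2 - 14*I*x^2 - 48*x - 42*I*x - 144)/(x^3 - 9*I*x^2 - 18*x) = (x^2 + x*(3 - 8*I) - 24*I)/(x*(x - 3*I))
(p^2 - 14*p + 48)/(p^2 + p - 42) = (p - 8)/(p + 7)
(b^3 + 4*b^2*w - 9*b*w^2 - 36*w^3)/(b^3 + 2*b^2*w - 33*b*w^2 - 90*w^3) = (-b^2 - b*w + 12*w^2)/(-b^2 + b*w + 30*w^2)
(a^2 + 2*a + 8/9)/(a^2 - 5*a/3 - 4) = (a + 2/3)/(a - 3)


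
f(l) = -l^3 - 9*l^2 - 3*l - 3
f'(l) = -3*l^2 - 18*l - 3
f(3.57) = -173.91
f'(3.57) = -105.49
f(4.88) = -348.18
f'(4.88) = -162.28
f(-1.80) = -20.93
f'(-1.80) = 19.68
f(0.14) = -3.60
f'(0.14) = -5.58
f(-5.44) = -92.03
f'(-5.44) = 6.14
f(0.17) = -3.78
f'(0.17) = -6.15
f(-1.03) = -8.37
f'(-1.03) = 12.36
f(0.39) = -5.60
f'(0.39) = -10.48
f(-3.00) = -48.00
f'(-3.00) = 24.00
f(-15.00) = 1392.00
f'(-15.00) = -408.00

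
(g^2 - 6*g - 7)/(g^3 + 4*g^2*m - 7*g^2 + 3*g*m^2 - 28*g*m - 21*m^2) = (g + 1)/(g^2 + 4*g*m + 3*m^2)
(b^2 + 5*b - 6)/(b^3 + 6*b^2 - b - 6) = 1/(b + 1)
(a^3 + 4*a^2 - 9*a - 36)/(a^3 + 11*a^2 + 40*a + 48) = (a - 3)/(a + 4)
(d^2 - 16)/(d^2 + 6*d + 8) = (d - 4)/(d + 2)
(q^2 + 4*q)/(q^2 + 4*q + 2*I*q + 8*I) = q/(q + 2*I)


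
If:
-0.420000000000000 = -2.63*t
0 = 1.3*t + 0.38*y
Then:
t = 0.16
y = -0.55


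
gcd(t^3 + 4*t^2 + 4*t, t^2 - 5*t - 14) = t + 2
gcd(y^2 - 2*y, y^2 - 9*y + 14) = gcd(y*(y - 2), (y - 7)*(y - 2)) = y - 2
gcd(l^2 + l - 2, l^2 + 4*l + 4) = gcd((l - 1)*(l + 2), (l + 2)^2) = l + 2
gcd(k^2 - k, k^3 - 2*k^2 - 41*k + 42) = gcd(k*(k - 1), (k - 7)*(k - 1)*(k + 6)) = k - 1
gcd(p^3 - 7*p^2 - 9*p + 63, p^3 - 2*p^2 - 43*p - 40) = 1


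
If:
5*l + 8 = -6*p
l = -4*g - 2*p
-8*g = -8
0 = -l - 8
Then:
No Solution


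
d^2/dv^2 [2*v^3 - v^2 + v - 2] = 12*v - 2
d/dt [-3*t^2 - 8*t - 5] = -6*t - 8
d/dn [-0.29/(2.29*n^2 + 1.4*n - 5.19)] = (1.3282*n + 0.406)/(2.29*n^2 + 1.4*n - 5.19)^2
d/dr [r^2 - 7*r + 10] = 2*r - 7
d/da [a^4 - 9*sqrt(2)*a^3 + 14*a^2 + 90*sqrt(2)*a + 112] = 4*a^3 - 27*sqrt(2)*a^2 + 28*a + 90*sqrt(2)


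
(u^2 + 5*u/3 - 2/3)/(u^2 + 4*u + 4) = (u - 1/3)/(u + 2)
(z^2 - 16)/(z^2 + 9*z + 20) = (z - 4)/(z + 5)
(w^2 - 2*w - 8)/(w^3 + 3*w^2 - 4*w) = (w^2 - 2*w - 8)/(w*(w^2 + 3*w - 4))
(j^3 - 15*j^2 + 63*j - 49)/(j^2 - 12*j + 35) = (j^2 - 8*j + 7)/(j - 5)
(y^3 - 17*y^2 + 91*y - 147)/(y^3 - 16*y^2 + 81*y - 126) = (y - 7)/(y - 6)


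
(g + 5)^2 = g^2 + 10*g + 25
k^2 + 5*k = k*(k + 5)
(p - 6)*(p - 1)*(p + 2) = p^3 - 5*p^2 - 8*p + 12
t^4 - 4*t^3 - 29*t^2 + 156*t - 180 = (t - 5)*(t - 3)*(t - 2)*(t + 6)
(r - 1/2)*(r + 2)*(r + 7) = r^3 + 17*r^2/2 + 19*r/2 - 7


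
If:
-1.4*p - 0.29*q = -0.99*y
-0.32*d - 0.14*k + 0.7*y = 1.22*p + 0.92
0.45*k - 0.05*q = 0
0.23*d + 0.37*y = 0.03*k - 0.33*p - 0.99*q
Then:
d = -0.839577576761255*y - 2.42488889293858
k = 0.0674820212715067 - 0.0496388308644141*y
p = 0.799683820397229*y - 0.125805768227595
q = 0.60733819144356 - 0.446749477779727*y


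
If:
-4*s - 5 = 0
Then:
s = -5/4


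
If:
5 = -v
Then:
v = -5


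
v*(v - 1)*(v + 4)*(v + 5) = v^4 + 8*v^3 + 11*v^2 - 20*v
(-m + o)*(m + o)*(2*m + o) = -2*m^3 - m^2*o + 2*m*o^2 + o^3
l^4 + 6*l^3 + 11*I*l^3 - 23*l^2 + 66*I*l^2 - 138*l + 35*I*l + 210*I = (l + 6)*(l - I)*(l + 5*I)*(l + 7*I)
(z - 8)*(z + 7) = z^2 - z - 56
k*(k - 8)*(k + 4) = k^3 - 4*k^2 - 32*k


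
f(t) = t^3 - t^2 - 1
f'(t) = 3*t^2 - 2*t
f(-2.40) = -20.58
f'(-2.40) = 22.08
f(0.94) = -1.05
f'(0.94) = 0.77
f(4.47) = 68.33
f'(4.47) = 51.00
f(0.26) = -1.05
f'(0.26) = -0.32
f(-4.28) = -97.72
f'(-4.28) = 63.52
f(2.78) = 12.76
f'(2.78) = 17.63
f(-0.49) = -1.36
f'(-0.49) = 1.70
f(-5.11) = -160.54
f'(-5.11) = 88.56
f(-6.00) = -253.00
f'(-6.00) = 120.00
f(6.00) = 179.00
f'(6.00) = 96.00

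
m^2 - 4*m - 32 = (m - 8)*(m + 4)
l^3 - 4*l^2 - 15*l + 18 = (l - 6)*(l - 1)*(l + 3)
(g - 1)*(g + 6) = g^2 + 5*g - 6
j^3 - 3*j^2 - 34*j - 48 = (j - 8)*(j + 2)*(j + 3)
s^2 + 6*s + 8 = (s + 2)*(s + 4)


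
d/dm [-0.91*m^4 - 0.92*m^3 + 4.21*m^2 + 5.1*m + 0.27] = -3.64*m^3 - 2.76*m^2 + 8.42*m + 5.1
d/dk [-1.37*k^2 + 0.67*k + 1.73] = 0.67 - 2.74*k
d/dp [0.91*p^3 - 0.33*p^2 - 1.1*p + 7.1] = 2.73*p^2 - 0.66*p - 1.1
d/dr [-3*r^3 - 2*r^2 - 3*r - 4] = -9*r^2 - 4*r - 3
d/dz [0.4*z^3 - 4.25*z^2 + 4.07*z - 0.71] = 1.2*z^2 - 8.5*z + 4.07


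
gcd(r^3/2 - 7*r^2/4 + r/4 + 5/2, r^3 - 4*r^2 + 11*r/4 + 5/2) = r^2 - 9*r/2 + 5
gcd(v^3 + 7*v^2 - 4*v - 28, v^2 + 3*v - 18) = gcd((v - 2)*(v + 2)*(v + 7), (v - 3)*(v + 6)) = 1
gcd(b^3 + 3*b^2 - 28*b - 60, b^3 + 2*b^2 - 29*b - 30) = b^2 + b - 30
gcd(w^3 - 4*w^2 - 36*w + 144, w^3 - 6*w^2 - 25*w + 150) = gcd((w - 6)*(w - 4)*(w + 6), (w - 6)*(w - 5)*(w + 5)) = w - 6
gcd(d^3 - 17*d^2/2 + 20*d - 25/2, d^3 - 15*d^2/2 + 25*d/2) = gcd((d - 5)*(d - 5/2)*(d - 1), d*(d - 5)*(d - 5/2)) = d^2 - 15*d/2 + 25/2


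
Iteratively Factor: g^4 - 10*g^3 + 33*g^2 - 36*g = (g - 4)*(g^3 - 6*g^2 + 9*g) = (g - 4)*(g - 3)*(g^2 - 3*g) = (g - 4)*(g - 3)^2*(g)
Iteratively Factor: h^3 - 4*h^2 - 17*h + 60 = (h - 5)*(h^2 + h - 12) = (h - 5)*(h - 3)*(h + 4)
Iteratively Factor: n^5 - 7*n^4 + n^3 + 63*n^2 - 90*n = (n - 5)*(n^4 - 2*n^3 - 9*n^2 + 18*n) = (n - 5)*(n - 2)*(n^3 - 9*n) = (n - 5)*(n - 3)*(n - 2)*(n^2 + 3*n) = n*(n - 5)*(n - 3)*(n - 2)*(n + 3)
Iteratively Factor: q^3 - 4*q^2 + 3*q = (q - 3)*(q^2 - q) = q*(q - 3)*(q - 1)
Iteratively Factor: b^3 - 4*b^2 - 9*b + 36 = (b - 3)*(b^2 - b - 12) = (b - 3)*(b + 3)*(b - 4)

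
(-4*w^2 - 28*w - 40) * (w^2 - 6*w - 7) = -4*w^4 - 4*w^3 + 156*w^2 + 436*w + 280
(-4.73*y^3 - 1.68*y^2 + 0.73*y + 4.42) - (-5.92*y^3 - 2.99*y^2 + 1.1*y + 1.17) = 1.19*y^3 + 1.31*y^2 - 0.37*y + 3.25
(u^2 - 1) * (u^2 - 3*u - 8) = u^4 - 3*u^3 - 9*u^2 + 3*u + 8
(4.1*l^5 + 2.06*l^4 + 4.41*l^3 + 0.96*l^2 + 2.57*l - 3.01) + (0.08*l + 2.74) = 4.1*l^5 + 2.06*l^4 + 4.41*l^3 + 0.96*l^2 + 2.65*l - 0.27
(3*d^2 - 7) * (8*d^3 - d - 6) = 24*d^5 - 59*d^3 - 18*d^2 + 7*d + 42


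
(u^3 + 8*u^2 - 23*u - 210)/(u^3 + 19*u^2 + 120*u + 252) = (u - 5)/(u + 6)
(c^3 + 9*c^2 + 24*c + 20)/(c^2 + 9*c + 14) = (c^2 + 7*c + 10)/(c + 7)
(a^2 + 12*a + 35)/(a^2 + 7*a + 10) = (a + 7)/(a + 2)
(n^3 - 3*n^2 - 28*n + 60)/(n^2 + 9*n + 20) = (n^2 - 8*n + 12)/(n + 4)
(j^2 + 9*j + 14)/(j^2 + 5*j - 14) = (j + 2)/(j - 2)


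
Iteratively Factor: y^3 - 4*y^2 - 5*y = (y - 5)*(y^2 + y) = y*(y - 5)*(y + 1)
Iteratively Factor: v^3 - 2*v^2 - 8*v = (v - 4)*(v^2 + 2*v) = (v - 4)*(v + 2)*(v)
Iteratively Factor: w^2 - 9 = (w - 3)*(w + 3)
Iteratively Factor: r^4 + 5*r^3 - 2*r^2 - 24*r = (r)*(r^3 + 5*r^2 - 2*r - 24) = r*(r - 2)*(r^2 + 7*r + 12) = r*(r - 2)*(r + 4)*(r + 3)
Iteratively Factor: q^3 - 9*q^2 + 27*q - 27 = (q - 3)*(q^2 - 6*q + 9) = (q - 3)^2*(q - 3)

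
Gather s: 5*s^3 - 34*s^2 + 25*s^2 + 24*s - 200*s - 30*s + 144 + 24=5*s^3 - 9*s^2 - 206*s + 168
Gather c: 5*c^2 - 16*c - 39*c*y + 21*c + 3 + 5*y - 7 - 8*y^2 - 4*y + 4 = 5*c^2 + c*(5 - 39*y) - 8*y^2 + y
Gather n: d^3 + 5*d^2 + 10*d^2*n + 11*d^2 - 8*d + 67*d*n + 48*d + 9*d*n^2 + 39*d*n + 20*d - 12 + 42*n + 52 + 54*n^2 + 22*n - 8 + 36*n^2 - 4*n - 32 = d^3 + 16*d^2 + 60*d + n^2*(9*d + 90) + n*(10*d^2 + 106*d + 60)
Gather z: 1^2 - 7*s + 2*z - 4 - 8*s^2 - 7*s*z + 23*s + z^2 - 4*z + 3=-8*s^2 + 16*s + z^2 + z*(-7*s - 2)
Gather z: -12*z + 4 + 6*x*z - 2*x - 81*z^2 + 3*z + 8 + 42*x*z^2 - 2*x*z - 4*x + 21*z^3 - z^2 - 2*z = -6*x + 21*z^3 + z^2*(42*x - 82) + z*(4*x - 11) + 12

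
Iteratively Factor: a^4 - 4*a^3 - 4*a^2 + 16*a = (a - 4)*(a^3 - 4*a) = (a - 4)*(a + 2)*(a^2 - 2*a) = (a - 4)*(a - 2)*(a + 2)*(a)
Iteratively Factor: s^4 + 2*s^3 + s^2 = (s + 1)*(s^3 + s^2) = s*(s + 1)*(s^2 + s) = s^2*(s + 1)*(s + 1)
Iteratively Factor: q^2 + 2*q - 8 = (q + 4)*(q - 2)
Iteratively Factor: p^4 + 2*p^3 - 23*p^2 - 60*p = (p)*(p^3 + 2*p^2 - 23*p - 60) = p*(p - 5)*(p^2 + 7*p + 12) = p*(p - 5)*(p + 3)*(p + 4)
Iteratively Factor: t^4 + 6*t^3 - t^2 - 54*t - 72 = (t + 2)*(t^3 + 4*t^2 - 9*t - 36) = (t + 2)*(t + 3)*(t^2 + t - 12) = (t - 3)*(t + 2)*(t + 3)*(t + 4)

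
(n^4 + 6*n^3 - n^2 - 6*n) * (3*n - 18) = 3*n^5 - 111*n^3 + 108*n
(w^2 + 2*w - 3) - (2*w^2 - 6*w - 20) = -w^2 + 8*w + 17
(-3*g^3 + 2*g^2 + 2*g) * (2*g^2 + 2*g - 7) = -6*g^5 - 2*g^4 + 29*g^3 - 10*g^2 - 14*g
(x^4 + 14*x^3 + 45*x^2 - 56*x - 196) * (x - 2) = x^5 + 12*x^4 + 17*x^3 - 146*x^2 - 84*x + 392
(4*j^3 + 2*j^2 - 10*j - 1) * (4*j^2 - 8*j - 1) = 16*j^5 - 24*j^4 - 60*j^3 + 74*j^2 + 18*j + 1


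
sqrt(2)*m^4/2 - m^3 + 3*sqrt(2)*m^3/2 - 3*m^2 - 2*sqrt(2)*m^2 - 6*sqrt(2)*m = m*(m + 3)*(m - 2*sqrt(2))*(sqrt(2)*m/2 + 1)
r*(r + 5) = r^2 + 5*r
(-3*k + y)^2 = 9*k^2 - 6*k*y + y^2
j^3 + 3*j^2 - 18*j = j*(j - 3)*(j + 6)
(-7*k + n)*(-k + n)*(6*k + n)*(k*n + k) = 42*k^4*n + 42*k^4 - 41*k^3*n^2 - 41*k^3*n - 2*k^2*n^3 - 2*k^2*n^2 + k*n^4 + k*n^3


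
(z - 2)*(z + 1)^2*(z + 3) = z^4 + 3*z^3 - 3*z^2 - 11*z - 6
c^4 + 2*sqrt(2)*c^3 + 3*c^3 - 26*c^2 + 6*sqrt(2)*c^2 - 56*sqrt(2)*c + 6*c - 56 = (c - 4)*(c + 7)*(c + sqrt(2))^2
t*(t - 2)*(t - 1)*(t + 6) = t^4 + 3*t^3 - 16*t^2 + 12*t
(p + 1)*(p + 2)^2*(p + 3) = p^4 + 8*p^3 + 23*p^2 + 28*p + 12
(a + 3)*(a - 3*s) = a^2 - 3*a*s + 3*a - 9*s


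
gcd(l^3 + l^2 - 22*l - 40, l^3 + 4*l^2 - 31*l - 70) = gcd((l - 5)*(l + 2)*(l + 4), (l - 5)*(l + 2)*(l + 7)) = l^2 - 3*l - 10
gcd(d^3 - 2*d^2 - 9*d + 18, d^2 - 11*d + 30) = 1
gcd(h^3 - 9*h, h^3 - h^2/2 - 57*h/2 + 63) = h - 3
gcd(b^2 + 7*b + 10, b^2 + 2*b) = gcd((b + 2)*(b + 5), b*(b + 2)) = b + 2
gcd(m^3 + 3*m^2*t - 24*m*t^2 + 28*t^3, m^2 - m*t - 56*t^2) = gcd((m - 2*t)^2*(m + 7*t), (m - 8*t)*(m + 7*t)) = m + 7*t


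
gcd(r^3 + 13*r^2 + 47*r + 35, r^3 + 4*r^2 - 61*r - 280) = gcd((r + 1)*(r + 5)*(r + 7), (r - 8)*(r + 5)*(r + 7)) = r^2 + 12*r + 35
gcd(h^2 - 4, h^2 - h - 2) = h - 2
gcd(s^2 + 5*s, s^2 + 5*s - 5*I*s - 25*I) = s + 5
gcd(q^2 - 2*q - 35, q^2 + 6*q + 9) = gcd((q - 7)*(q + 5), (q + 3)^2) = 1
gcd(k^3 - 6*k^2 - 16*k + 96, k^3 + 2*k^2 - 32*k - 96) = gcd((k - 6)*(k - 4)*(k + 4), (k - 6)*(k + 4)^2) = k^2 - 2*k - 24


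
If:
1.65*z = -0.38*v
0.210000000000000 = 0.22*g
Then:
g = 0.95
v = -4.34210526315789*z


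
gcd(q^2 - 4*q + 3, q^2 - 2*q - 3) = q - 3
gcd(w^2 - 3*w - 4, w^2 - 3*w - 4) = w^2 - 3*w - 4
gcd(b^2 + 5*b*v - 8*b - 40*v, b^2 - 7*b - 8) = b - 8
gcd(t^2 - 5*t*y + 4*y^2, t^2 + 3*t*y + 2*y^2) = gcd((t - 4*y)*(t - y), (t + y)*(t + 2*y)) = 1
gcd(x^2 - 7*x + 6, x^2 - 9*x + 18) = x - 6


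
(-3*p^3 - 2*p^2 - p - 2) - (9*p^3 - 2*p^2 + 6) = -12*p^3 - p - 8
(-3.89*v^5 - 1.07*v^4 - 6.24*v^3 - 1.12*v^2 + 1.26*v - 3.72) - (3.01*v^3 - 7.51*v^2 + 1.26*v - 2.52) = -3.89*v^5 - 1.07*v^4 - 9.25*v^3 + 6.39*v^2 - 1.2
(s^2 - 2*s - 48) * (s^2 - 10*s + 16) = s^4 - 12*s^3 - 12*s^2 + 448*s - 768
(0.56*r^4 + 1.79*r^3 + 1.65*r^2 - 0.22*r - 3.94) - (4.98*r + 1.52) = 0.56*r^4 + 1.79*r^3 + 1.65*r^2 - 5.2*r - 5.46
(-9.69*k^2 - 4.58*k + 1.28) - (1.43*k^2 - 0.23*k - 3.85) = -11.12*k^2 - 4.35*k + 5.13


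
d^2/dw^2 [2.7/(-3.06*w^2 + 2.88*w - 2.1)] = (50.56344*w^2 - 47.58912*w - 2.7*(6.12*w - 2.88)*(12.24*w - 5.76) + 34.7004)/(3.06*w^2 - 2.88*w + 2.1)^3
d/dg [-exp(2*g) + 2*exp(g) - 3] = 2*(1 - exp(g))*exp(g)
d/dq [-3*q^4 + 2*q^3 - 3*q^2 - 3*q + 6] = -12*q^3 + 6*q^2 - 6*q - 3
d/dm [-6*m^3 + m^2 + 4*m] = -18*m^2 + 2*m + 4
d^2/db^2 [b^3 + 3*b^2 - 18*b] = 6*b + 6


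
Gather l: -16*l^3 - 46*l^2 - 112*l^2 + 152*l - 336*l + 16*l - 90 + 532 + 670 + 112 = -16*l^3 - 158*l^2 - 168*l + 1224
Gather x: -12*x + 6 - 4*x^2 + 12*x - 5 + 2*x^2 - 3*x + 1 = -2*x^2 - 3*x + 2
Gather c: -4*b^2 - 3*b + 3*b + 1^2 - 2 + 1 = -4*b^2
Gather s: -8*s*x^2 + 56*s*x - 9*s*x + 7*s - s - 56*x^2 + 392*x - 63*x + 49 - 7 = s*(-8*x^2 + 47*x + 6) - 56*x^2 + 329*x + 42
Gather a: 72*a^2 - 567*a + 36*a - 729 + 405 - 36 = 72*a^2 - 531*a - 360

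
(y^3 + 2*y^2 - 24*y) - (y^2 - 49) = y^3 + y^2 - 24*y + 49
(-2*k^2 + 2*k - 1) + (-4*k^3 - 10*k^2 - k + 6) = -4*k^3 - 12*k^2 + k + 5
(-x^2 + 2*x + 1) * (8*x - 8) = -8*x^3 + 24*x^2 - 8*x - 8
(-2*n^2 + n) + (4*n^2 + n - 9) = 2*n^2 + 2*n - 9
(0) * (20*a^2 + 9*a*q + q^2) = 0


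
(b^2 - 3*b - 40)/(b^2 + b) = (b^2 - 3*b - 40)/(b*(b + 1))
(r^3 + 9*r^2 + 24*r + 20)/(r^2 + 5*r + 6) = (r^2 + 7*r + 10)/(r + 3)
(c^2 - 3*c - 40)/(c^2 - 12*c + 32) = (c + 5)/(c - 4)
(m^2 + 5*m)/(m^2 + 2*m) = (m + 5)/(m + 2)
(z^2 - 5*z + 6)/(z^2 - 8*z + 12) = (z - 3)/(z - 6)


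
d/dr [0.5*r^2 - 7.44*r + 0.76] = 1.0*r - 7.44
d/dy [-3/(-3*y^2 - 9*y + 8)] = 9*(-2*y - 3)/(3*y^2 + 9*y - 8)^2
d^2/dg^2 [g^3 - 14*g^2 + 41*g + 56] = 6*g - 28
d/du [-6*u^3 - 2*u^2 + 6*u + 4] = -18*u^2 - 4*u + 6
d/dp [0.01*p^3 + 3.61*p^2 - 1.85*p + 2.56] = 0.03*p^2 + 7.22*p - 1.85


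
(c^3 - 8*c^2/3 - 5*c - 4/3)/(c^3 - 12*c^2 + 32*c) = (3*c^2 + 4*c + 1)/(3*c*(c - 8))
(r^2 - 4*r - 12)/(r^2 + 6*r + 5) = (r^2 - 4*r - 12)/(r^2 + 6*r + 5)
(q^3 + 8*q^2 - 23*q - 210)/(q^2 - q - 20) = (q^2 + 13*q + 42)/(q + 4)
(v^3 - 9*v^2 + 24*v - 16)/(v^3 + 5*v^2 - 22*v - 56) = (v^2 - 5*v + 4)/(v^2 + 9*v + 14)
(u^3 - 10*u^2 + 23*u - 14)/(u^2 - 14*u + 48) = (u^3 - 10*u^2 + 23*u - 14)/(u^2 - 14*u + 48)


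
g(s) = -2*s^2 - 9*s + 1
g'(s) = -4*s - 9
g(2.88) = -41.51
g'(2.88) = -20.52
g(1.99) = -24.83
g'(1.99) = -16.96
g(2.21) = -28.66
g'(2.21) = -17.84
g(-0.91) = 7.53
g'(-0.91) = -5.36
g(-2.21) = 11.12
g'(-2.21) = -0.16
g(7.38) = -174.35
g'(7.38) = -38.52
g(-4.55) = 0.55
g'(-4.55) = 9.20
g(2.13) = -27.24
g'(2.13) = -17.52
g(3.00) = -44.00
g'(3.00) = -21.00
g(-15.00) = -314.00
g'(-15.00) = 51.00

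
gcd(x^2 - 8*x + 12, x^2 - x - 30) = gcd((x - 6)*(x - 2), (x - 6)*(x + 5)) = x - 6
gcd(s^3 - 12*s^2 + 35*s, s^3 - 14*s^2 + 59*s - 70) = s^2 - 12*s + 35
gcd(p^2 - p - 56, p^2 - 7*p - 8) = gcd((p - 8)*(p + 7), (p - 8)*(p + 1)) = p - 8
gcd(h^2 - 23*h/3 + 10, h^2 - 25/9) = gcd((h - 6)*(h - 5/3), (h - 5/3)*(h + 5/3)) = h - 5/3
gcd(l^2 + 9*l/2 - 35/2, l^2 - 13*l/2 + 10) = l - 5/2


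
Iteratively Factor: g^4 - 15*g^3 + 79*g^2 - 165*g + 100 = (g - 5)*(g^3 - 10*g^2 + 29*g - 20) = (g - 5)*(g - 4)*(g^2 - 6*g + 5) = (g - 5)^2*(g - 4)*(g - 1)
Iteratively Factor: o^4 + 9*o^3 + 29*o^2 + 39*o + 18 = (o + 3)*(o^3 + 6*o^2 + 11*o + 6) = (o + 2)*(o + 3)*(o^2 + 4*o + 3) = (o + 1)*(o + 2)*(o + 3)*(o + 3)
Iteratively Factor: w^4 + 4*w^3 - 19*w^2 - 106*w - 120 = (w + 4)*(w^3 - 19*w - 30) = (w - 5)*(w + 4)*(w^2 + 5*w + 6) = (w - 5)*(w + 3)*(w + 4)*(w + 2)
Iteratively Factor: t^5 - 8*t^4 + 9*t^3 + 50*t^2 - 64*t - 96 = (t - 3)*(t^4 - 5*t^3 - 6*t^2 + 32*t + 32) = (t - 4)*(t - 3)*(t^3 - t^2 - 10*t - 8) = (t - 4)^2*(t - 3)*(t^2 + 3*t + 2) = (t - 4)^2*(t - 3)*(t + 2)*(t + 1)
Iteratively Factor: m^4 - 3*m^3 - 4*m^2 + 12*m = (m)*(m^3 - 3*m^2 - 4*m + 12) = m*(m - 3)*(m^2 - 4) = m*(m - 3)*(m + 2)*(m - 2)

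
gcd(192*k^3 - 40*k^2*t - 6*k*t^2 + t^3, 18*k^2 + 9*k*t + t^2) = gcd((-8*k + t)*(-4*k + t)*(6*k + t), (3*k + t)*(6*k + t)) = 6*k + t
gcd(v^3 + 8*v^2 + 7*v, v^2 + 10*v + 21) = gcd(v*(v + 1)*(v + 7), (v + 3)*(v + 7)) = v + 7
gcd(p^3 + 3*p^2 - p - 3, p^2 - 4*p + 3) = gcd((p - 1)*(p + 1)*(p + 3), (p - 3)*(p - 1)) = p - 1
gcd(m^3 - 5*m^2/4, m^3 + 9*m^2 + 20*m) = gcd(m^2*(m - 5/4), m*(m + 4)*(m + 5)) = m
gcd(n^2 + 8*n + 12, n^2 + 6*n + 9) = 1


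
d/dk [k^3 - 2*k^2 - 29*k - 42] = 3*k^2 - 4*k - 29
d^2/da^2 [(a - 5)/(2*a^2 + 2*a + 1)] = 4*((4 - 3*a)*(2*a^2 + 2*a + 1) + 2*(a - 5)*(2*a + 1)^2)/(2*a^2 + 2*a + 1)^3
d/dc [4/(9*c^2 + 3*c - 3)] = 4*(-6*c - 1)/(3*(3*c^2 + c - 1)^2)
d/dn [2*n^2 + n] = 4*n + 1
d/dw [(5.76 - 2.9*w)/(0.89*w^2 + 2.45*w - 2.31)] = (2.581*w^2 - 10.2528*w - 7.413)/(0.7921*w^4 + 4.361*w^3 + 1.8907*w^2 - 11.319*w + 5.3361)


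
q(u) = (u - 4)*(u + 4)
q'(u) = 2*u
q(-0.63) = -15.60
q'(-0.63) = -1.26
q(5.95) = 19.40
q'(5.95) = 11.90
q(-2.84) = -7.93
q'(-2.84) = -5.68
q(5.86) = 18.34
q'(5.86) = 11.72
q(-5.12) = 10.21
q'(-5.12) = -10.24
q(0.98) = -15.04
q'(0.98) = 1.96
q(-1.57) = -13.54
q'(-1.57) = -3.14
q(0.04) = -16.00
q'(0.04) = 0.08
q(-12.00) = 128.00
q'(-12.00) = -24.00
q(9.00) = 65.00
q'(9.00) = 18.00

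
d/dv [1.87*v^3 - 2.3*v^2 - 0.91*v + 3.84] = 5.61*v^2 - 4.6*v - 0.91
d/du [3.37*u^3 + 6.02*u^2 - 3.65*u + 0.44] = 10.11*u^2 + 12.04*u - 3.65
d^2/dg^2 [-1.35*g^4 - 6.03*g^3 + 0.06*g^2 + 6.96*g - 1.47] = -16.2*g^2 - 36.18*g + 0.12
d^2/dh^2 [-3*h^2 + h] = -6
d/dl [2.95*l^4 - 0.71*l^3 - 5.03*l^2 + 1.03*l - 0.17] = 11.8*l^3 - 2.13*l^2 - 10.06*l + 1.03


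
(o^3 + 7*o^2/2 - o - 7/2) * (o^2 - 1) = o^5 + 7*o^4/2 - 2*o^3 - 7*o^2 + o + 7/2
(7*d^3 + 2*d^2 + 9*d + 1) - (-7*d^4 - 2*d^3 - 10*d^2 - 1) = 7*d^4 + 9*d^3 + 12*d^2 + 9*d + 2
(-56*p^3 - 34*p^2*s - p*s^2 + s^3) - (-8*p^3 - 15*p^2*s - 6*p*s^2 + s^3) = -48*p^3 - 19*p^2*s + 5*p*s^2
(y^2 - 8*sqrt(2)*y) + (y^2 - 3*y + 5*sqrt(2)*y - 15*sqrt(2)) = 2*y^2 - 3*sqrt(2)*y - 3*y - 15*sqrt(2)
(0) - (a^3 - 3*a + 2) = -a^3 + 3*a - 2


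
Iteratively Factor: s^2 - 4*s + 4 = (s - 2)*(s - 2)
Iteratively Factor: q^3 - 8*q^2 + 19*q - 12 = (q - 1)*(q^2 - 7*q + 12) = (q - 4)*(q - 1)*(q - 3)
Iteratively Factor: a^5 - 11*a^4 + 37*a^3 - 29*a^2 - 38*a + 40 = (a - 2)*(a^4 - 9*a^3 + 19*a^2 + 9*a - 20) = (a - 4)*(a - 2)*(a^3 - 5*a^2 - a + 5) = (a - 4)*(a - 2)*(a - 1)*(a^2 - 4*a - 5) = (a - 5)*(a - 4)*(a - 2)*(a - 1)*(a + 1)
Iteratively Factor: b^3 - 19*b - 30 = (b + 3)*(b^2 - 3*b - 10) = (b + 2)*(b + 3)*(b - 5)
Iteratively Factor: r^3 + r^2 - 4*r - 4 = (r + 2)*(r^2 - r - 2) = (r - 2)*(r + 2)*(r + 1)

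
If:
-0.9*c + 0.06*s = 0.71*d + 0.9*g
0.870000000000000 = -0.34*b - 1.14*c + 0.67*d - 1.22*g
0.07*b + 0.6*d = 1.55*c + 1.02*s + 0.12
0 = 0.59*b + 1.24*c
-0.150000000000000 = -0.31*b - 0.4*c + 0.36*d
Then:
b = 18.03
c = -8.58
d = 5.58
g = 5.34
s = 17.44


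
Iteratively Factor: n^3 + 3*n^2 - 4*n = (n - 1)*(n^2 + 4*n) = (n - 1)*(n + 4)*(n)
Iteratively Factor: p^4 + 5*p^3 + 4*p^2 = (p + 4)*(p^3 + p^2) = p*(p + 4)*(p^2 + p) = p*(p + 1)*(p + 4)*(p)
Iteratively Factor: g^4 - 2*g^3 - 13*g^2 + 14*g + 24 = (g + 3)*(g^3 - 5*g^2 + 2*g + 8) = (g - 2)*(g + 3)*(g^2 - 3*g - 4) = (g - 4)*(g - 2)*(g + 3)*(g + 1)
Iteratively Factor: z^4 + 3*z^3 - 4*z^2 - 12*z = (z + 3)*(z^3 - 4*z) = (z - 2)*(z + 3)*(z^2 + 2*z) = (z - 2)*(z + 2)*(z + 3)*(z)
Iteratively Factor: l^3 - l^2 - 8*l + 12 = (l - 2)*(l^2 + l - 6) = (l - 2)*(l + 3)*(l - 2)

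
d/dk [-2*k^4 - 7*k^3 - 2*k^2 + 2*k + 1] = -8*k^3 - 21*k^2 - 4*k + 2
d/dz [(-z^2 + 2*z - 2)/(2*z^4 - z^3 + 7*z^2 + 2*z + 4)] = (4*z^5 - 13*z^4 + 20*z^3 - 22*z^2 + 20*z + 12)/(4*z^8 - 4*z^7 + 29*z^6 - 6*z^5 + 61*z^4 + 20*z^3 + 60*z^2 + 16*z + 16)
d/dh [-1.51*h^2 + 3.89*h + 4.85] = 3.89 - 3.02*h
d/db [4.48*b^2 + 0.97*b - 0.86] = 8.96*b + 0.97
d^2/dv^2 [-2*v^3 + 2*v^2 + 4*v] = 4 - 12*v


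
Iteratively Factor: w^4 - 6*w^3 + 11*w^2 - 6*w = (w - 3)*(w^3 - 3*w^2 + 2*w) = w*(w - 3)*(w^2 - 3*w + 2) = w*(w - 3)*(w - 1)*(w - 2)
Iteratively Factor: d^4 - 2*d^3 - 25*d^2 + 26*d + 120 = (d + 2)*(d^3 - 4*d^2 - 17*d + 60) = (d + 2)*(d + 4)*(d^2 - 8*d + 15) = (d - 5)*(d + 2)*(d + 4)*(d - 3)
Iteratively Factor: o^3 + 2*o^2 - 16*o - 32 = (o + 4)*(o^2 - 2*o - 8) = (o - 4)*(o + 4)*(o + 2)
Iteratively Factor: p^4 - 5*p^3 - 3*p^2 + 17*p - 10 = (p - 1)*(p^3 - 4*p^2 - 7*p + 10) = (p - 1)*(p + 2)*(p^2 - 6*p + 5) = (p - 1)^2*(p + 2)*(p - 5)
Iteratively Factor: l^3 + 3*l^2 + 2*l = (l + 2)*(l^2 + l) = (l + 1)*(l + 2)*(l)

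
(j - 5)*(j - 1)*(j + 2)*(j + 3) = j^4 - j^3 - 19*j^2 - 11*j + 30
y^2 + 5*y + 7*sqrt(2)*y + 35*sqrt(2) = (y + 5)*(y + 7*sqrt(2))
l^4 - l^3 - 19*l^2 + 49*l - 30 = (l - 3)*(l - 2)*(l - 1)*(l + 5)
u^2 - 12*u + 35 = (u - 7)*(u - 5)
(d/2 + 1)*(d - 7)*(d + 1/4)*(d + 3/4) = d^4/2 - 2*d^3 - 301*d^2/32 - 239*d/32 - 21/16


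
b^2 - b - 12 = (b - 4)*(b + 3)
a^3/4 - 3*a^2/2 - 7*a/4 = a*(a/4 + 1/4)*(a - 7)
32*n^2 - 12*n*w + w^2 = (-8*n + w)*(-4*n + w)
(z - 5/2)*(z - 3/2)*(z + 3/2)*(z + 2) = z^4 - z^3/2 - 29*z^2/4 + 9*z/8 + 45/4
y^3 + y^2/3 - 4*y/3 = y*(y - 1)*(y + 4/3)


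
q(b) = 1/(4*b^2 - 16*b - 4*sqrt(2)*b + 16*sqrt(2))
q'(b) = (-8*b + 4*sqrt(2) + 16)/(4*b^2 - 16*b - 4*sqrt(2)*b + 16*sqrt(2))^2 = (-2*b + sqrt(2) + 4)/(4*(b^2 - 4*b - sqrt(2)*b + 4*sqrt(2))^2)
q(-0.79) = 0.02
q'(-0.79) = 0.02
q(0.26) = 0.06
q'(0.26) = 0.07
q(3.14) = -0.17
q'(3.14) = -0.10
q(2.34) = -0.16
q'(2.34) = 0.08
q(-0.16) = 0.04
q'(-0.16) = 0.03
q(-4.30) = 0.01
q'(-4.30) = 0.00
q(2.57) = -0.15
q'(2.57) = 0.03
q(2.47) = -0.15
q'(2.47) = 0.05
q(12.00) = 0.00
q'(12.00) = 0.00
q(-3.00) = 0.01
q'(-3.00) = 0.00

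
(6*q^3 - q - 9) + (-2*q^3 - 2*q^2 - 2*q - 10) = 4*q^3 - 2*q^2 - 3*q - 19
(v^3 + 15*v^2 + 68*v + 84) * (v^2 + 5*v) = v^5 + 20*v^4 + 143*v^3 + 424*v^2 + 420*v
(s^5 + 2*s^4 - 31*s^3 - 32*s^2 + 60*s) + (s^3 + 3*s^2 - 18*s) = s^5 + 2*s^4 - 30*s^3 - 29*s^2 + 42*s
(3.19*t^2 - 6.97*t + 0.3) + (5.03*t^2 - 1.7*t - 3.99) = 8.22*t^2 - 8.67*t - 3.69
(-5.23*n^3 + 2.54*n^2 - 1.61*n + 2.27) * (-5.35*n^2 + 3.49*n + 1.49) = 27.9805*n^5 - 31.8417*n^4 + 9.6854*n^3 - 13.9788*n^2 + 5.5234*n + 3.3823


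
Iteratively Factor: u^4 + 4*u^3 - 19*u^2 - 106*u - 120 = (u + 3)*(u^3 + u^2 - 22*u - 40) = (u - 5)*(u + 3)*(u^2 + 6*u + 8) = (u - 5)*(u + 2)*(u + 3)*(u + 4)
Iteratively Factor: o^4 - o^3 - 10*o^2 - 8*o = (o)*(o^3 - o^2 - 10*o - 8) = o*(o + 1)*(o^2 - 2*o - 8) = o*(o - 4)*(o + 1)*(o + 2)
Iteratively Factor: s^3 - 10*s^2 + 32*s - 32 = (s - 4)*(s^2 - 6*s + 8) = (s - 4)*(s - 2)*(s - 4)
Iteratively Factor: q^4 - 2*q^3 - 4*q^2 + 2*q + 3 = (q - 3)*(q^3 + q^2 - q - 1) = (q - 3)*(q + 1)*(q^2 - 1) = (q - 3)*(q + 1)^2*(q - 1)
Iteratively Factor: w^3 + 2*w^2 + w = (w + 1)*(w^2 + w) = w*(w + 1)*(w + 1)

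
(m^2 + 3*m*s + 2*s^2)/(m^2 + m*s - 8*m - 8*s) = (m + 2*s)/(m - 8)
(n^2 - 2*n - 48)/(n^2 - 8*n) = (n + 6)/n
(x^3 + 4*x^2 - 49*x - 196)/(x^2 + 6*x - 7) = (x^2 - 3*x - 28)/(x - 1)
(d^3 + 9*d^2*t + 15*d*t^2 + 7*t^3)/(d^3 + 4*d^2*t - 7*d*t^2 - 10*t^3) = (-d^2 - 8*d*t - 7*t^2)/(-d^2 - 3*d*t + 10*t^2)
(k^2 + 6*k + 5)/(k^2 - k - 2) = (k + 5)/(k - 2)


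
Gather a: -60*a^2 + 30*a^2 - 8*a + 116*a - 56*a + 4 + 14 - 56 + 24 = -30*a^2 + 52*a - 14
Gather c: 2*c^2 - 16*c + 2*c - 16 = 2*c^2 - 14*c - 16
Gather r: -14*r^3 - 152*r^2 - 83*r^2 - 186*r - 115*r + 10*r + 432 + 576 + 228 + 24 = -14*r^3 - 235*r^2 - 291*r + 1260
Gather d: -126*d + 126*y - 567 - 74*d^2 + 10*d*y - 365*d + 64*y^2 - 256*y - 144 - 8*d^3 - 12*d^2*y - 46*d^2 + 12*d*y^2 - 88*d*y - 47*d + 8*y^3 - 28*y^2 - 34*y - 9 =-8*d^3 + d^2*(-12*y - 120) + d*(12*y^2 - 78*y - 538) + 8*y^3 + 36*y^2 - 164*y - 720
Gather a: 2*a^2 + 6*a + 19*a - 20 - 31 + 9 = 2*a^2 + 25*a - 42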